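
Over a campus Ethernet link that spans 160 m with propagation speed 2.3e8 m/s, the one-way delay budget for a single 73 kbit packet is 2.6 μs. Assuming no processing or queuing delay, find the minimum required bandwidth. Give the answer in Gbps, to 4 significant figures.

38.33 Gbps

Propagation delay = 160 / 2.3e+08 = 0.695652 μs.
Transmission budget = 2.6 − 0.695652 = 1.90435 μs.
R ≥ L / t_tx = 73000 bits / 1.90435e-06 s = 38.33 Gbps.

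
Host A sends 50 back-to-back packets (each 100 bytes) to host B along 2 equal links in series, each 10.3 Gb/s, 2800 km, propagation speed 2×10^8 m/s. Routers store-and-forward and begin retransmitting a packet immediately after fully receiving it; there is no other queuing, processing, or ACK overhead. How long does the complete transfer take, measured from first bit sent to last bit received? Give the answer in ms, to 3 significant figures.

28.0 ms

Per-hop transmission t_tx = L/R = 800/10300000000 = 7.76699e-05 ms.
Per-hop propagation t_prop = 2800000/200000000 = 14 ms.
Pipeline fill: first packet needs 2·t_tx to clear all hops; remaining 49 packets each add one t_tx.
Total = (2+50-1)·t_tx + 2·t_prop = 51·7.76699e-05 + 2·14 = 28.0 ms.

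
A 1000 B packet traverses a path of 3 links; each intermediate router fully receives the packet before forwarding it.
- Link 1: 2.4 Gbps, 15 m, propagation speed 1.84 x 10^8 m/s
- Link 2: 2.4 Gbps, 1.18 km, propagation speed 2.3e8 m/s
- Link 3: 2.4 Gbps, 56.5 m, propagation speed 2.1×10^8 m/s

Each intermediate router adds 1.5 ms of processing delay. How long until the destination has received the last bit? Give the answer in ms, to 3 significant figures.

3.02 ms

L = 1000 × 8 = 8000 bits.
Transmission delay per hop = L/R = 8000/2400000000 = 0.00333333 ms; 3 hops → 0.01 ms.
Propagation delays (d/s per hop): 8.15217e-05, 0.00513043, 0.000269048 ms; sum = 0.005481 ms.
Processing at 2 router(s): 2 × 1.5 ms = 3 ms.
End-to-end = 3.02 ms.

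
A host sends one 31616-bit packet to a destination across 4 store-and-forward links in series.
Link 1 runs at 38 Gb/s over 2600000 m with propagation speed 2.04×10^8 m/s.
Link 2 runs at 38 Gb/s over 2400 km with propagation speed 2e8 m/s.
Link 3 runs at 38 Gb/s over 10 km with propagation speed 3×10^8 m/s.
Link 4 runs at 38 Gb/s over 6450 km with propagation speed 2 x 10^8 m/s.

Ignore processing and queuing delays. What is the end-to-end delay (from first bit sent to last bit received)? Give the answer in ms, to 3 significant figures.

Transmission delay per hop = L/R = 31616/38000000000 = 0.000832 ms; 4 hops → 0.003328 ms.
Propagation delays (d/s per hop): 12.7451, 12, 0.0333333, 32.25 ms; sum = 57.0284 ms.
End-to-end = 57.0 ms.

57.0 ms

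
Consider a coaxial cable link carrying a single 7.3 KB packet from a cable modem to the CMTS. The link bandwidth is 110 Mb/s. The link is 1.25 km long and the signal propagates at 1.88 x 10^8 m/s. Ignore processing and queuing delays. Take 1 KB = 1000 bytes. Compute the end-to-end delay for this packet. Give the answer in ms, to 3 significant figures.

0.538 ms

L = 58400 bits.
Transmission delay = L/R = 58400 / 110000000 = 0.530909 ms.
Propagation delay = d/s = 1250 m / 188000000 m/s = 0.00664894 ms.
Total = 0.538 ms.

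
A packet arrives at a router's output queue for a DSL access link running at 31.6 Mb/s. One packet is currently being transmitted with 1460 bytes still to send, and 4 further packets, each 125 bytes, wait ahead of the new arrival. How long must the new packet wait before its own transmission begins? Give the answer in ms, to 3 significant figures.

0.496 ms

Each queued packet: L/R = 1000/31600000 = 0.0316456 ms.
4 queued → 0.126582 ms.
Plus remaining 11680 bits of current packet: 0.36962 ms.
Queuing delay = 0.496 ms.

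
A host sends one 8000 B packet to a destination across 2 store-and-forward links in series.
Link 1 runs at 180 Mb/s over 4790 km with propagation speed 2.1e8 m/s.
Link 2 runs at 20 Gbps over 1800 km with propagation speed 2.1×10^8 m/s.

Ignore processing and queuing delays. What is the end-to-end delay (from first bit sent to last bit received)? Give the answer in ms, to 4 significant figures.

31.74 ms

L = 8000 × 8 = 64000 bits.
Transmission delays (L/R per hop): 0.355556, 0.0032 ms; sum = 0.358756 ms.
Propagation delays (d/s per hop): 22.8095, 8.57143 ms; sum = 31.381 ms.
End-to-end = 31.74 ms.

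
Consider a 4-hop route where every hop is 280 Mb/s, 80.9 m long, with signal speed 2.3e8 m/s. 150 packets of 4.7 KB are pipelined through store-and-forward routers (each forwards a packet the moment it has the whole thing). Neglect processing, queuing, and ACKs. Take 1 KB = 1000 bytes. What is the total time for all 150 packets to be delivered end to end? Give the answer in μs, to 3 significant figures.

Per-hop transmission t_tx = L/R = 37600/280000000 = 134.286 μs.
Per-hop propagation t_prop = 80.9/2.3e+08 = 0.351739 μs.
Pipeline fill: first packet needs 4·t_tx to clear all hops; remaining 149 packets each add one t_tx.
Total = (4+150-1)·t_tx + 4·t_prop = 153·134.286 + 4·0.351739 = 20500 μs.

20500 μs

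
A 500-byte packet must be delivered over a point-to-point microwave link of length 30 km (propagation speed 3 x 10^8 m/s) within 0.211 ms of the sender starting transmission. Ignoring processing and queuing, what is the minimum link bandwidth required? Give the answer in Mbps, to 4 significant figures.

36.04 Mbps

L = 4000 bits.
Propagation delay = 30000 / 300000000 = 0.1 ms.
Transmission budget = 0.211 − 0.1 = 0.111 ms.
R ≥ L / t_tx = 4000 bits / 0.000111 s = 36.04 Mbps.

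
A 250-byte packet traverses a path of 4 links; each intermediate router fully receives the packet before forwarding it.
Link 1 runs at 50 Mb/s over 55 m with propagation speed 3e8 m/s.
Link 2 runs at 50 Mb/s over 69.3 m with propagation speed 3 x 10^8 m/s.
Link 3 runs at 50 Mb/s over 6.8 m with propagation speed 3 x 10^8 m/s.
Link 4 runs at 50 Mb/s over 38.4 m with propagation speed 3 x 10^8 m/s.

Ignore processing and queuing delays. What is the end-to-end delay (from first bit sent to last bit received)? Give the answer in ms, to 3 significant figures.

L = 250 × 8 = 2000 bits.
Transmission delay per hop = L/R = 2000/50000000 = 0.04 ms; 4 hops → 0.16 ms.
Propagation delays (d/s per hop): 0.000183333, 0.000231, 2.26667e-05, 0.000128 ms; sum = 0.000565 ms.
End-to-end = 0.161 ms.

0.161 ms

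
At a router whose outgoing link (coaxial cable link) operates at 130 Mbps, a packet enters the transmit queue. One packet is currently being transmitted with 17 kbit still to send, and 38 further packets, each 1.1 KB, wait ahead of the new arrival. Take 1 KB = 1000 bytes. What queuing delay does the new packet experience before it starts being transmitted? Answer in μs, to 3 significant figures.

Each queued packet: L/R = 8800/130000000 = 67.6923 μs.
38 queued → 2572.31 μs.
Plus remaining 17000 bits of current packet: 130.769 μs.
Queuing delay = 2700 μs.

2700 μs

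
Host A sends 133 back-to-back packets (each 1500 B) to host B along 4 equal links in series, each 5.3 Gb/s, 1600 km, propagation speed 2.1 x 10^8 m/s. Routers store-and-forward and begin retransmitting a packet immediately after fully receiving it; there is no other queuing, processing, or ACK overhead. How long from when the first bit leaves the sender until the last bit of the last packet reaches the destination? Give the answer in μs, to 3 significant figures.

30800 μs

Per-hop transmission t_tx = L/R = 12000/5300000000 = 2.26415 μs.
Per-hop propagation t_prop = 1600000/210000000 = 7619.05 μs.
Pipeline fill: first packet needs 4·t_tx to clear all hops; remaining 132 packets each add one t_tx.
Total = (4+133-1)·t_tx + 4·t_prop = 136·2.26415 + 4·7619.05 = 30800 μs.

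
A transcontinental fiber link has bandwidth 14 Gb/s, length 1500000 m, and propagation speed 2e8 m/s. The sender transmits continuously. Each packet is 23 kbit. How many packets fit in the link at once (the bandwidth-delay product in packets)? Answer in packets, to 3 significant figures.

Propagation delay = 1500000 / 200000000 = 0.0075 s.
BDP = R × t_prop = 14000000000 × 0.0075 = 105000000 bits.
In packets of 23000 bits: 4570 packets.

4570 packets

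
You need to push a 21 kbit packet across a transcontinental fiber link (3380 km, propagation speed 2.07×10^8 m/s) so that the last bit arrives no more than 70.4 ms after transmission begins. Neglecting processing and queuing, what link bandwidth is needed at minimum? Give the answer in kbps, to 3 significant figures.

388 kbps

Propagation delay = 3380000 / 2.07e+08 = 16.3285 ms.
Transmission budget = 70.4 − 16.3285 = 54.0715 ms.
R ≥ L / t_tx = 21000 bits / 0.0540715 s = 388 kbps.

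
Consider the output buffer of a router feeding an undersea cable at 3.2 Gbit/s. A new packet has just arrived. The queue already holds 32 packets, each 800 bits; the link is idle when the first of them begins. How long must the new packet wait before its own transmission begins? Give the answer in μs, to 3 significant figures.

8.00 μs

Each queued packet: L/R = 800/3200000000 = 0.25 μs.
32 queued → 8 μs.
Queuing delay = 8.00 μs.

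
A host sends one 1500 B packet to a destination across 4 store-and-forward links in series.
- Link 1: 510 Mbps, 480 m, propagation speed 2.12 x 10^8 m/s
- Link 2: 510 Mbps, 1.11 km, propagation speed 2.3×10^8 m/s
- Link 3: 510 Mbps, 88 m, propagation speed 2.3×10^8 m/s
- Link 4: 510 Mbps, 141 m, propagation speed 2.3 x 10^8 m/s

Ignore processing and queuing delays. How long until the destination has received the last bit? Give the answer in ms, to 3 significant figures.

0.102 ms

L = 1500 × 8 = 12000 bits.
Transmission delay per hop = L/R = 12000/510000000 = 0.0235294 ms; 4 hops → 0.0941176 ms.
Propagation delays (d/s per hop): 0.00226415, 0.00482609, 0.000382609, 0.000613043 ms; sum = 0.00808589 ms.
End-to-end = 0.102 ms.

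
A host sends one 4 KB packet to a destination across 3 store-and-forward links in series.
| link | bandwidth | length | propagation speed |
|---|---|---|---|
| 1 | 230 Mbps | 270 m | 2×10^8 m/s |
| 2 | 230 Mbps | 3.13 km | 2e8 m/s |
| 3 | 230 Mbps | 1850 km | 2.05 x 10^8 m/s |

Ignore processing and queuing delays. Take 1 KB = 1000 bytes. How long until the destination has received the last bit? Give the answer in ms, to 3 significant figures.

9.46 ms

L = 32000 bits.
Transmission delay per hop = L/R = 32000/230000000 = 0.13913 ms; 3 hops → 0.417391 ms.
Propagation delays (d/s per hop): 0.00135, 0.01565, 9.02439 ms; sum = 9.04139 ms.
End-to-end = 9.46 ms.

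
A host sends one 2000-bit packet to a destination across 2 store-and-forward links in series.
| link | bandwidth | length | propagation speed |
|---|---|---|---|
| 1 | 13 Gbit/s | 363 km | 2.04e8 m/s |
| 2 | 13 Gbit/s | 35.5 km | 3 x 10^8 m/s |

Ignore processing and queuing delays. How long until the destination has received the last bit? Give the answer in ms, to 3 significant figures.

1.90 ms

Transmission delay per hop = L/R = 2000/13000000000 = 0.000153846 ms; 2 hops → 0.000307692 ms.
Propagation delays (d/s per hop): 1.77941, 0.118333 ms; sum = 1.89775 ms.
End-to-end = 1.90 ms.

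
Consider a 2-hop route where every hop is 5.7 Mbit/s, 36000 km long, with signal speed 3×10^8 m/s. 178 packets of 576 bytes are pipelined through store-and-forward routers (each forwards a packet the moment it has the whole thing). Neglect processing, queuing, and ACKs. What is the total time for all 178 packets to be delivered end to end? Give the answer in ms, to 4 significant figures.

384.7 ms

Per-hop transmission t_tx = L/R = 4608/5700000 = 0.808421 ms.
Per-hop propagation t_prop = 36000000/300000000 = 120 ms.
Pipeline fill: first packet needs 2·t_tx to clear all hops; remaining 177 packets each add one t_tx.
Total = (2+178-1)·t_tx + 2·t_prop = 179·0.808421 + 2·120 = 384.7 ms.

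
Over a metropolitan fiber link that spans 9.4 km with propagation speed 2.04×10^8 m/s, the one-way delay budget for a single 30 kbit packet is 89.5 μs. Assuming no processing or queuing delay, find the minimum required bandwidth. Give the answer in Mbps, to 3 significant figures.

691 Mbps

Propagation delay = 9400 / 204000000 = 46.0784 μs.
Transmission budget = 89.5 − 46.0784 = 43.4216 μs.
R ≥ L / t_tx = 30000 bits / 4.34216e-05 s = 691 Mbps.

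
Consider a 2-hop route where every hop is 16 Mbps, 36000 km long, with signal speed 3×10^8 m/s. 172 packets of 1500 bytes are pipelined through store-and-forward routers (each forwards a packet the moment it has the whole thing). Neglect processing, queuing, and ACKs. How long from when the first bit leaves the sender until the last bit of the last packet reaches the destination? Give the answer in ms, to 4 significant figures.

369.8 ms

Per-hop transmission t_tx = L/R = 12000/16000000 = 0.75 ms.
Per-hop propagation t_prop = 36000000/300000000 = 120 ms.
Pipeline fill: first packet needs 2·t_tx to clear all hops; remaining 171 packets each add one t_tx.
Total = (2+172-1)·t_tx + 2·t_prop = 173·0.75 + 2·120 = 369.8 ms.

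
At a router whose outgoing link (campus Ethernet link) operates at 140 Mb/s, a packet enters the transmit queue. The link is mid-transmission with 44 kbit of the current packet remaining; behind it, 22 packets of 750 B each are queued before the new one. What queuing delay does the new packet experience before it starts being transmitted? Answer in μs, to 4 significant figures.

Each queued packet: L/R = 6000/140000000 = 42.8571 μs.
22 queued → 942.857 μs.
Plus remaining 44000 bits of current packet: 314.286 μs.
Queuing delay = 1257 μs.

1257 μs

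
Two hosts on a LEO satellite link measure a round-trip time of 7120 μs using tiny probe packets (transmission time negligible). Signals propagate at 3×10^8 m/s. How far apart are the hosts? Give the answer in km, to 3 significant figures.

One-way propagation = RTT/2 = 3560 μs.
d = s × t = 300000000 × 0.00356 = 1070 km.

1070 km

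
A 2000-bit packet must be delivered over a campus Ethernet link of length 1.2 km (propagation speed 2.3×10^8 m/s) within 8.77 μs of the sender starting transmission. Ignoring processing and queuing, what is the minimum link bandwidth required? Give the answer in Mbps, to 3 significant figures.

Propagation delay = 1200 / 2.3e+08 = 5.21739 μs.
Transmission budget = 8.77 − 5.21739 = 3.55261 μs.
R ≥ L / t_tx = 2000 bits / 3.55261e-06 s = 563 Mbps.

563 Mbps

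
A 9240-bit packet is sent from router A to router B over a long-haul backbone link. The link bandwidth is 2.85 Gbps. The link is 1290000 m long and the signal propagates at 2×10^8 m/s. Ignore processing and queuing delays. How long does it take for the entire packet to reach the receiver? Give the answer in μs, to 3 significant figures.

Transmission delay = L/R = 9240 / 2850000000 = 3.24211 μs.
Propagation delay = d/s = 1290000 m / 200000000 m/s = 6450 μs.
Total = 6450 μs.

6450 μs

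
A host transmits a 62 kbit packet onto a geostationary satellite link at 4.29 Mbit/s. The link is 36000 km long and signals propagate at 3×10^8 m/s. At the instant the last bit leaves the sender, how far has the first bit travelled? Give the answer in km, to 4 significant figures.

4336 km

t_tx = L/R = 62000/4290000 = 0.0144522 s.
Distance = s × t_tx = 300000000 × 0.0144522 = 4336 km.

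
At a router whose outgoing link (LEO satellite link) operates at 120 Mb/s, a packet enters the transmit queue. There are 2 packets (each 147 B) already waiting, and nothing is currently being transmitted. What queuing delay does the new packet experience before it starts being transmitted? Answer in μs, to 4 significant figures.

Each queued packet: L/R = 1176/120000000 = 9.8 μs.
2 queued → 19.6 μs.
Queuing delay = 19.60 μs.

19.60 μs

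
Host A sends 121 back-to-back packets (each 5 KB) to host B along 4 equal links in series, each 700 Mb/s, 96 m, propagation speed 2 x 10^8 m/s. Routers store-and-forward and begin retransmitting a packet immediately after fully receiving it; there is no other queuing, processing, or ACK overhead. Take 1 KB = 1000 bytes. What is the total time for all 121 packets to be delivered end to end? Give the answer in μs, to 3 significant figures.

Per-hop transmission t_tx = L/R = 40000/700000000 = 57.1429 μs.
Per-hop propagation t_prop = 96/200000000 = 0.48 μs.
Pipeline fill: first packet needs 4·t_tx to clear all hops; remaining 120 packets each add one t_tx.
Total = (4+121-1)·t_tx + 4·t_prop = 124·57.1429 + 4·0.48 = 7090 μs.

7090 μs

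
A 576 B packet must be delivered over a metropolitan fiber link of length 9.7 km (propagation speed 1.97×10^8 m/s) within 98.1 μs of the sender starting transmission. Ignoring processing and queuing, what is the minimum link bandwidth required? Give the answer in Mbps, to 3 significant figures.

94.3 Mbps

L = 4608 bits.
Propagation delay = 9700 / 197000000 = 49.2386 μs.
Transmission budget = 98.1 − 49.2386 = 48.8614 μs.
R ≥ L / t_tx = 4608 bits / 4.88614e-05 s = 94.3 Mbps.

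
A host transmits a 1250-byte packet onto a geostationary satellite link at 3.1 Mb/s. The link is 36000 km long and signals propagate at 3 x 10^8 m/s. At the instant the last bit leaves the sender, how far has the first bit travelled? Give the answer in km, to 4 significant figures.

t_tx = L/R = 10000/3100000 = 0.00322581 s.
Distance = s × t_tx = 300000000 × 0.00322581 = 967.7 km.

967.7 km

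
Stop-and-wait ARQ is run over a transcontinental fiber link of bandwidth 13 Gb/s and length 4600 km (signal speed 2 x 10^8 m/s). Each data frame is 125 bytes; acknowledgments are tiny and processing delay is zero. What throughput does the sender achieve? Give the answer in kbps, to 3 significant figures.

21.7 kbps

t_tx = L/R = 1000/13000000000 = 7.69231e-08 s.
t_prop = 4600000/200000000 = 0.023 s; RTT = 0.046 s.
Cycle = t_tx + RTT = 0.0460001 s.
Throughput = L / cycle = 1000 / 0.0460001 = 21.7 kbps.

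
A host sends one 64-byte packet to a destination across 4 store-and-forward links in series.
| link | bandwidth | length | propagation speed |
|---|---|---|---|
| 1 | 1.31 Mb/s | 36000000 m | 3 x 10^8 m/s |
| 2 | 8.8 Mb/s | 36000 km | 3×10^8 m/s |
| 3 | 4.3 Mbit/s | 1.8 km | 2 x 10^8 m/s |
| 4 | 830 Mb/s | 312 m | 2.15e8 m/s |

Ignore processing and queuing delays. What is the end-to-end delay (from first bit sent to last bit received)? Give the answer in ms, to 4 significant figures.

240.6 ms

L = 64 × 8 = 512 bits.
Transmission delays (L/R per hop): 0.39084, 0.0581818, 0.11907, 0.000616867 ms; sum = 0.568708 ms.
Propagation delays (d/s per hop): 120, 120, 0.009, 0.00145116 ms; sum = 240.01 ms.
End-to-end = 240.6 ms.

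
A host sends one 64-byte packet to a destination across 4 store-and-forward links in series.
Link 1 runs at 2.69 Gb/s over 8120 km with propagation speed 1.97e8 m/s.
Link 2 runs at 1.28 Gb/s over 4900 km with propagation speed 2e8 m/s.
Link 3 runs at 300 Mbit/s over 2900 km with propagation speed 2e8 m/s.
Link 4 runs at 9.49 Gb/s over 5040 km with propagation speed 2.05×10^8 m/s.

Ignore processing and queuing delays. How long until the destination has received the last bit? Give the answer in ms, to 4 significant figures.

L = 64 × 8 = 512 bits.
Transmission delays (L/R per hop): 0.000190335, 0.0004, 0.00170667, 5.39515e-05 ms; sum = 0.00235095 ms.
Propagation delays (d/s per hop): 41.2183, 24.5, 14.5, 24.5854 ms; sum = 104.804 ms.
End-to-end = 104.8 ms.

104.8 ms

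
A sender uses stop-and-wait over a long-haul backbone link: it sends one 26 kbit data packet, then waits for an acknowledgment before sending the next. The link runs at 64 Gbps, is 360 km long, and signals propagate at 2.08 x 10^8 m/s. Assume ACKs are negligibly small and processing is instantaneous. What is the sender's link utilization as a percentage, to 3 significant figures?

t_tx = L/R = 26000/64000000000 = 4.0625e-07 s.
t_prop = 360000/208000000 = 0.00173077 s; RTT = 0.00346154 s.
Cycle = t_tx + RTT = 0.00346194 s.
Utilization = t_tx / cycle = 4.0625e-07/0.00346194 = 0.0117 %.

0.0117 %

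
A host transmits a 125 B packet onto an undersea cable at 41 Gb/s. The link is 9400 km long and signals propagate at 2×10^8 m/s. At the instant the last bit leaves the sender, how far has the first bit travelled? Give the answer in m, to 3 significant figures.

t_tx = L/R = 1000/41000000000 = 2.43902e-08 s.
Distance = s × t_tx = 200000000 × 2.43902e-08 = 4.88 m.

4.88 m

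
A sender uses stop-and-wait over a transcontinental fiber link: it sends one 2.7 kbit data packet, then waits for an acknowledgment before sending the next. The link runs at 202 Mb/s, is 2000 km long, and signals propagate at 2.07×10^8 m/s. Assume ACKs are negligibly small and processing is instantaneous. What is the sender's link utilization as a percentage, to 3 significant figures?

0.0691 %

t_tx = L/R = 2700/202000000 = 1.33663e-05 s.
t_prop = 2000000/2.07e+08 = 0.00966184 s; RTT = 0.0193237 s.
Cycle = t_tx + RTT = 0.019337 s.
Utilization = t_tx / cycle = 1.33663e-05/0.019337 = 0.0691 %.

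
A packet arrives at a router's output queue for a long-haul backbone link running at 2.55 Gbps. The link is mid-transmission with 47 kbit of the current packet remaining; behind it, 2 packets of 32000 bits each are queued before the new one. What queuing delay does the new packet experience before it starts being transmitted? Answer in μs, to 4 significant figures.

Each queued packet: L/R = 32000/2550000000 = 12.549 μs.
2 queued → 25.098 μs.
Plus remaining 47000 bits of current packet: 18.4314 μs.
Queuing delay = 43.53 μs.

43.53 μs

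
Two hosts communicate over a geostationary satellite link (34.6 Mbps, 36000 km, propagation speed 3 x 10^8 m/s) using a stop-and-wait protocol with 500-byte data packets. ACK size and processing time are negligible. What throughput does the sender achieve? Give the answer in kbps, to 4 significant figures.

16.66 kbps

t_tx = L/R = 4000/34600000 = 0.000115607 s.
t_prop = 36000000/300000000 = 0.12 s; RTT = 0.24 s.
Cycle = t_tx + RTT = 0.240116 s.
Throughput = L / cycle = 4000 / 0.240116 = 16.66 kbps.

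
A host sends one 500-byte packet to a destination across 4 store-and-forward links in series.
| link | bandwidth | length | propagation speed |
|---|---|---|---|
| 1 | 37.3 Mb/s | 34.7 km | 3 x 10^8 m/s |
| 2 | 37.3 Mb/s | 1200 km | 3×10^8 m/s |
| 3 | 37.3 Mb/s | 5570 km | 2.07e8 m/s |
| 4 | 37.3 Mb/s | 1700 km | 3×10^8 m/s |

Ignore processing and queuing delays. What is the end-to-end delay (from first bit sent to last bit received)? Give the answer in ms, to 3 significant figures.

L = 500 × 8 = 4000 bits.
Transmission delay per hop = L/R = 4000/37300000 = 0.107239 ms; 4 hops → 0.428954 ms.
Propagation delays (d/s per hop): 0.115667, 4, 26.9082, 5.66667 ms; sum = 36.6905 ms.
End-to-end = 37.1 ms.

37.1 ms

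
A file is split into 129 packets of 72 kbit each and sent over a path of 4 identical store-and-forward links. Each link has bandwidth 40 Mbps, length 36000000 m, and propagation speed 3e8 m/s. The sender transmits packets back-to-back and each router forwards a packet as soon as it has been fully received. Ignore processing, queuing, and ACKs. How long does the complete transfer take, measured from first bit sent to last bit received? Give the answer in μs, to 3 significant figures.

718000 μs

Per-hop transmission t_tx = L/R = 72000/40000000 = 1800 μs.
Per-hop propagation t_prop = 36000000/300000000 = 120000 μs.
Pipeline fill: first packet needs 4·t_tx to clear all hops; remaining 128 packets each add one t_tx.
Total = (4+129-1)·t_tx + 4·t_prop = 132·1800 + 4·120000 = 718000 μs.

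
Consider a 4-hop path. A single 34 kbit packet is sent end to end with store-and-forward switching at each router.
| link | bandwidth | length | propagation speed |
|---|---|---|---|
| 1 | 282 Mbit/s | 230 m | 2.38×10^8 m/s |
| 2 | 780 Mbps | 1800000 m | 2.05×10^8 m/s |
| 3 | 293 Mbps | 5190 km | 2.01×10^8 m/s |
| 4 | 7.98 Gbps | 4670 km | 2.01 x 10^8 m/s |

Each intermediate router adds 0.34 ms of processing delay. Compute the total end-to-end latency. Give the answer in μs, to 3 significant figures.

59100 μs

L = 34000 bits.
Transmission delays (L/R per hop): 120.567, 43.5897, 116.041, 4.26065 μs; sum = 284.459 μs.
Propagation delays (d/s per hop): 0.966387, 8780.49, 25820.9, 23233.8 μs; sum = 57836.2 μs.
Processing at 3 router(s): 3 × 0.34 ms = 1020 μs.
End-to-end = 59100 μs.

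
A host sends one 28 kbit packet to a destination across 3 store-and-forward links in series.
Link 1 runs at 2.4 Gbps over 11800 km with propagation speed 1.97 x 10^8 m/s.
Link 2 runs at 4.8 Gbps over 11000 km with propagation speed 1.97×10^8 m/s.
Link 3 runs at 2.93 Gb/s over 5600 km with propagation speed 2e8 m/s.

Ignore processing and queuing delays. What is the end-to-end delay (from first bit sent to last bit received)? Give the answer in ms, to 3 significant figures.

144 ms

L = 28000 bits.
Transmission delays (L/R per hop): 0.0116667, 0.00583333, 0.00955631 ms; sum = 0.0270563 ms.
Propagation delays (d/s per hop): 59.8985, 55.8376, 28 ms; sum = 143.736 ms.
End-to-end = 144 ms.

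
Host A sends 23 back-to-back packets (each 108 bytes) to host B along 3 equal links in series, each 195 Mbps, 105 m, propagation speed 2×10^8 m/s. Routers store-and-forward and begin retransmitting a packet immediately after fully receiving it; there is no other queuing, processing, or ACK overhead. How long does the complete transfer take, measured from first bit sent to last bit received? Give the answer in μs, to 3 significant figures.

112 μs

Per-hop transmission t_tx = L/R = 864/195000000 = 4.43077 μs.
Per-hop propagation t_prop = 105/200000000 = 0.525 μs.
Pipeline fill: first packet needs 3·t_tx to clear all hops; remaining 22 packets each add one t_tx.
Total = (3+23-1)·t_tx + 3·t_prop = 25·4.43077 + 3·0.525 = 112 μs.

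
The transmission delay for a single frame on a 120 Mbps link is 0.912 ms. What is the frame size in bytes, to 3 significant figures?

13700 bytes

L = R × t_tx = 120000000 b/s × 0.000912 s = 109440 bits.
In bytes: 109440 / 8 = 13700 bytes.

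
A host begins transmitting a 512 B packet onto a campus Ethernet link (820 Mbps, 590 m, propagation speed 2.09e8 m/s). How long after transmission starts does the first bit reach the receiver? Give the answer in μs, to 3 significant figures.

First bit experiences only propagation delay: d/s = 590/209000000 = 2.82 μs.

2.82 μs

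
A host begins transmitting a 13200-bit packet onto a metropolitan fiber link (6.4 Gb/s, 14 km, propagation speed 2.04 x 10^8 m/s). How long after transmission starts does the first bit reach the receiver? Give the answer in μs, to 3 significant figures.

First bit experiences only propagation delay: d/s = 14000/204000000 = 68.6 μs.

68.6 μs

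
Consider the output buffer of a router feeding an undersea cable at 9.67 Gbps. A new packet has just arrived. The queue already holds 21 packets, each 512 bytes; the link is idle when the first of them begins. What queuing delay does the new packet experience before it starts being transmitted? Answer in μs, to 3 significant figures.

8.90 μs

Each queued packet: L/R = 4096/9670000000 = 0.423578 μs.
21 queued → 8.89514 μs.
Queuing delay = 8.90 μs.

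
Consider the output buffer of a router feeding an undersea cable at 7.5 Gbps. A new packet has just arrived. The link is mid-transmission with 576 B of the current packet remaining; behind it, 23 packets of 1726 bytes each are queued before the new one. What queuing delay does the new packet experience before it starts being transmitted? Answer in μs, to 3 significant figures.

Each queued packet: L/R = 13808/7500000000 = 1.84107 μs.
23 queued → 42.3445 μs.
Plus remaining 4608 bits of current packet: 0.6144 μs.
Queuing delay = 43.0 μs.

43.0 μs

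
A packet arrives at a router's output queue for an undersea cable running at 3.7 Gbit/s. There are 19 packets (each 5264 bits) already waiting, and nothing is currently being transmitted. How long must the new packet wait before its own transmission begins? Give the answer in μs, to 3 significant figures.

Each queued packet: L/R = 5264/3700000000 = 1.4227 μs.
19 queued → 27.0314 μs.
Queuing delay = 27.0 μs.

27.0 μs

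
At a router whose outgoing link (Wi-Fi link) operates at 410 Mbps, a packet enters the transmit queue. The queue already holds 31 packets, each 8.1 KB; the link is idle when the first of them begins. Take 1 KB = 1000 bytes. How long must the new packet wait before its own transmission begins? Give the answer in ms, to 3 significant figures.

Each queued packet: L/R = 64800/410000000 = 0.158049 ms.
31 queued → 4.89951 ms.
Queuing delay = 4.90 ms.

4.90 ms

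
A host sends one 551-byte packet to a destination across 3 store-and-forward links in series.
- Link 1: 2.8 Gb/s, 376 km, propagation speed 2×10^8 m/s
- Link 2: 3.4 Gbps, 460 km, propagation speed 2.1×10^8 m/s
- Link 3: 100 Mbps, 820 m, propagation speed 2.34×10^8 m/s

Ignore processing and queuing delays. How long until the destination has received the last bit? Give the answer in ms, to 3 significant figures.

4.12 ms

L = 551 × 8 = 4408 bits.
Transmission delays (L/R per hop): 0.00157429, 0.00129647, 0.04408 ms; sum = 0.0469508 ms.
Propagation delays (d/s per hop): 1.88, 2.19048, 0.00350427 ms; sum = 4.07398 ms.
End-to-end = 4.12 ms.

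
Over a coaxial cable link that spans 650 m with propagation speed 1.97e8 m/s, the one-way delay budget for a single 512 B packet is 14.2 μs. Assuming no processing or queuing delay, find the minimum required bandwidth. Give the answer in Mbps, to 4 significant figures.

375.8 Mbps

L = 4096 bits.
Propagation delay = 650 / 197000000 = 3.29949 μs.
Transmission budget = 14.2 − 3.29949 = 10.9005 μs.
R ≥ L / t_tx = 4096 bits / 1.09005e-05 s = 375.8 Mbps.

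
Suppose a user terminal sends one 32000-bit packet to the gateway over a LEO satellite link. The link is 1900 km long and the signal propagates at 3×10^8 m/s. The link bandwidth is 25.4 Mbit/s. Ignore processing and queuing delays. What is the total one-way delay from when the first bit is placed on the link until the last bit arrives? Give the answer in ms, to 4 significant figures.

Transmission delay = L/R = 32000 / 25400000 = 1.25984 ms.
Propagation delay = d/s = 1900000 m / 300000000 m/s = 6.33333 ms.
Total = 7.593 ms.

7.593 ms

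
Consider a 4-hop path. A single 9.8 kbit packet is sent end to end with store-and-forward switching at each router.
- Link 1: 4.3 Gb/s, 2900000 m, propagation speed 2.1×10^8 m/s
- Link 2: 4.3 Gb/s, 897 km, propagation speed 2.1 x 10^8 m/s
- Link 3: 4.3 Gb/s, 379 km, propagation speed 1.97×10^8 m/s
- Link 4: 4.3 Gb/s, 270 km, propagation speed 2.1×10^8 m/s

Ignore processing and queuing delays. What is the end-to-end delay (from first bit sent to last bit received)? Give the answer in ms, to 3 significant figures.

21.3 ms

L = 9800 bits.
Transmission delay per hop = L/R = 9800/4300000000 = 0.00227907 ms; 4 hops → 0.00911628 ms.
Propagation delays (d/s per hop): 13.8095, 4.27143, 1.92386, 1.28571 ms; sum = 21.2905 ms.
End-to-end = 21.3 ms.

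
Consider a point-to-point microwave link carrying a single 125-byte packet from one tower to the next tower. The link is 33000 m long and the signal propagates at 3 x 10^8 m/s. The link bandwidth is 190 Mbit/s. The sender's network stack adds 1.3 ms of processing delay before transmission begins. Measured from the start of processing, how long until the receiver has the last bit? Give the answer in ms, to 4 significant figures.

1.415 ms

L = 125 × 8 = 1000 bits.
Transmission delay = L/R = 1000 / 190000000 = 0.00526316 ms.
Propagation delay = d/s = 33000 m / 300000000 m/s = 0.11 ms.
Plus processing delay 1.3 ms = 1.3 ms.
Total = 1.415 ms.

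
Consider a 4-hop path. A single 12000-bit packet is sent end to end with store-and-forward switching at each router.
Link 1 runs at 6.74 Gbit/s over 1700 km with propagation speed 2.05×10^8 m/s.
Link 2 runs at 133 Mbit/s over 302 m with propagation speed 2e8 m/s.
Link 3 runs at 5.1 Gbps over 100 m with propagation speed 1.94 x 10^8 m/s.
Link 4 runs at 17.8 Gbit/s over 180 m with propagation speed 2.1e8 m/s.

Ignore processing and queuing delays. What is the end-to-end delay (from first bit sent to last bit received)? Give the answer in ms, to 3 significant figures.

Transmission delays (L/R per hop): 0.00178042, 0.0902256, 0.00235294, 0.000674157 ms; sum = 0.0950331 ms.
Propagation delays (d/s per hop): 8.29268, 0.00151, 0.000515464, 0.000857143 ms; sum = 8.29557 ms.
End-to-end = 8.39 ms.

8.39 ms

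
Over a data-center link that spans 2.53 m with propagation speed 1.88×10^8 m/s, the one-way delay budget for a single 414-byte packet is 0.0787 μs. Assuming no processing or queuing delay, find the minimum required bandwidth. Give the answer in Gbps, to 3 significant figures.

50.8 Gbps

L = 3312 bits.
Propagation delay = 2.53 / 188000000 = 0.0134574 μs.
Transmission budget = 0.0787 − 0.0134574 = 0.0652426 μs.
R ≥ L / t_tx = 3312 bits / 6.52426e-08 s = 50.8 Gbps.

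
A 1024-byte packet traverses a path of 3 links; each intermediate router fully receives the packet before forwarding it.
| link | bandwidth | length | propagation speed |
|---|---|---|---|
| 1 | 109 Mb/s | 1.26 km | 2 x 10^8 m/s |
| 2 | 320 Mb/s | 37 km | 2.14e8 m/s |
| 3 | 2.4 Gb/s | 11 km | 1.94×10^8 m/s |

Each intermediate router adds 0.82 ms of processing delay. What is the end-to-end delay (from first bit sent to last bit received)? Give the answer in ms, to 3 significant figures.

1.98 ms

L = 1024 × 8 = 8192 bits.
Transmission delays (L/R per hop): 0.075156, 0.0256, 0.00341333 ms; sum = 0.104169 ms.
Propagation delays (d/s per hop): 0.0063, 0.172897, 0.056701 ms; sum = 0.235898 ms.
Processing at 2 router(s): 2 × 0.82 ms = 1.64 ms.
End-to-end = 1.98 ms.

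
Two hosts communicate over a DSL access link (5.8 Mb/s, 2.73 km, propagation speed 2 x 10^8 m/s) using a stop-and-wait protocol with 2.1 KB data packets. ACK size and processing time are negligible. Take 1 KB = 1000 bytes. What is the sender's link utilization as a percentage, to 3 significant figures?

99.1 %

t_tx = L/R = 16800/5800000 = 0.00289655 s.
t_prop = 2730/200000000 = 1.365e-05 s; RTT = 2.73e-05 s.
Cycle = t_tx + RTT = 0.00292385 s.
Utilization = t_tx / cycle = 0.00289655/0.00292385 = 99.1 %.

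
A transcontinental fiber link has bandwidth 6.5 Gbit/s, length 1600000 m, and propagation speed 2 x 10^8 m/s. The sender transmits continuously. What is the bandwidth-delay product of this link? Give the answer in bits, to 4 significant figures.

52000000 bits

Propagation delay = 1600000 / 200000000 = 0.008 s.
BDP = R × t_prop = 6500000000 × 0.008 = 52000000 bits.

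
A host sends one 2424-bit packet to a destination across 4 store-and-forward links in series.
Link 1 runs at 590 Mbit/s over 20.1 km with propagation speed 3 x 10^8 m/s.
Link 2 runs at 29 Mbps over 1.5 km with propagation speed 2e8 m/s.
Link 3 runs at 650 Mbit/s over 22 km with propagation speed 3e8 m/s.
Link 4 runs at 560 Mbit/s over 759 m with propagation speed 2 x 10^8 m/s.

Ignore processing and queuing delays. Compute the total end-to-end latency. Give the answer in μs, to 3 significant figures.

Transmission delays (L/R per hop): 4.10847, 83.5862, 3.72923, 4.32857 μs; sum = 95.7525 μs.
Propagation delays (d/s per hop): 67, 7.5, 73.3333, 3.795 μs; sum = 151.628 μs.
End-to-end = 247 μs.

247 μs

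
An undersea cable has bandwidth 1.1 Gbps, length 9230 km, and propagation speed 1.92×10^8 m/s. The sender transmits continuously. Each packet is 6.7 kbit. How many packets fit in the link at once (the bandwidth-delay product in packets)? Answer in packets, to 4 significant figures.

Propagation delay = 9230000 / 192000000 = 0.0480729 s.
BDP = R × t_prop = 1100000000 × 0.0480729 = 52880200 bits.
In packets of 6700 bits: 7893 packets.

7893 packets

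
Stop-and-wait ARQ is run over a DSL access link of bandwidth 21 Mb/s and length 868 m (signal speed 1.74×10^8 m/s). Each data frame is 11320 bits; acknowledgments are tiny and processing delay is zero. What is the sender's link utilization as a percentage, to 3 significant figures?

98.2 %

t_tx = L/R = 11320/21000000 = 0.000539048 s.
t_prop = 868/174000000 = 4.98851e-06 s; RTT = 9.97701e-06 s.
Cycle = t_tx + RTT = 0.000549025 s.
Utilization = t_tx / cycle = 0.000539048/0.000549025 = 98.2 %.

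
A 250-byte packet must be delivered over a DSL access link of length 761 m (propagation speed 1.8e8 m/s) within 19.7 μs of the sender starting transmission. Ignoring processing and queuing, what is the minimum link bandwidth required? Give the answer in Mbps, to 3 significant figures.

129 Mbps

L = 2000 bits.
Propagation delay = 761 / 180000000 = 4.22778 μs.
Transmission budget = 19.7 − 4.22778 = 15.4722 μs.
R ≥ L / t_tx = 2000 bits / 1.54722e-05 s = 129 Mbps.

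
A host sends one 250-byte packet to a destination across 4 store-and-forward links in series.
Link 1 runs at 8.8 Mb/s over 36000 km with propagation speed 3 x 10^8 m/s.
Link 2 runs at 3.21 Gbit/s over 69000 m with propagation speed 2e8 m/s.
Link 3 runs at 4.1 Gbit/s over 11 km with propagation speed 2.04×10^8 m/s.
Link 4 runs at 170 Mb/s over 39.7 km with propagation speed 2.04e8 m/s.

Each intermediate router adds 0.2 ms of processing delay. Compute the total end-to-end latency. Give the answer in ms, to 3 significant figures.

L = 250 × 8 = 2000 bits.
Transmission delays (L/R per hop): 0.227273, 0.000623053, 0.000487805, 0.0117647 ms; sum = 0.240148 ms.
Propagation delays (d/s per hop): 120, 0.345, 0.0539216, 0.194608 ms; sum = 120.594 ms.
Processing at 3 router(s): 3 × 0.2 ms = 0.6 ms.
End-to-end = 121 ms.

121 ms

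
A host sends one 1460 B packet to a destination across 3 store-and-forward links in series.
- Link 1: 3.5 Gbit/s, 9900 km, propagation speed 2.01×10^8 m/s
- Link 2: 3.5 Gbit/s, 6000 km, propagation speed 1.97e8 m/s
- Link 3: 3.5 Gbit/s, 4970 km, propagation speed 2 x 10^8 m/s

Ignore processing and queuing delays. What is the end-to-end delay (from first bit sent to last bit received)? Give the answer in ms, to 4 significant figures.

104.6 ms

L = 1460 × 8 = 11680 bits.
Transmission delay per hop = L/R = 11680/3500000000 = 0.00333714 ms; 3 hops → 0.0100114 ms.
Propagation delays (d/s per hop): 49.2537, 30.4569, 24.85 ms; sum = 104.561 ms.
End-to-end = 104.6 ms.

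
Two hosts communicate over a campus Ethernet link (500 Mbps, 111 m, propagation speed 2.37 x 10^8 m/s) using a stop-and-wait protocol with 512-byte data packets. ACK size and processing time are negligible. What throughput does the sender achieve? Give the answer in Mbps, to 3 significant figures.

449 Mbps

t_tx = L/R = 4096/500000000 = 8.192e-06 s.
t_prop = 111/237000000 = 4.68354e-07 s; RTT = 9.36709e-07 s.
Cycle = t_tx + RTT = 9.12871e-06 s.
Throughput = L / cycle = 4096 / 9.12871e-06 = 449 Mbps.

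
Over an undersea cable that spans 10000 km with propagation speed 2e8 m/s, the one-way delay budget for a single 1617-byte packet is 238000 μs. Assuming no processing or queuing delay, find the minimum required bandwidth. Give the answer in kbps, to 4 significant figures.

68.81 kbps

L = 12936 bits.
Propagation delay = 10000000 / 200000000 = 50000 μs.
Transmission budget = 238000 − 50000 = 188000 μs.
R ≥ L / t_tx = 12936 bits / 0.188 s = 68.81 kbps.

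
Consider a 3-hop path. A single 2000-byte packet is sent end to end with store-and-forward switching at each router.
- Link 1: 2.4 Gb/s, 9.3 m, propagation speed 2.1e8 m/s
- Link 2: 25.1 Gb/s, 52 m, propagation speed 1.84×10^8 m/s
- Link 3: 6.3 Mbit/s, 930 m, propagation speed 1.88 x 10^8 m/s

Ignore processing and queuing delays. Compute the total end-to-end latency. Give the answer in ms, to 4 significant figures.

L = 2000 × 8 = 16000 bits.
Transmission delays (L/R per hop): 0.00666667, 0.00063745, 2.53968 ms; sum = 2.54699 ms.
Propagation delays (d/s per hop): 4.42857e-05, 0.000282609, 0.00494681 ms; sum = 0.0052737 ms.
End-to-end = 2.552 ms.

2.552 ms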